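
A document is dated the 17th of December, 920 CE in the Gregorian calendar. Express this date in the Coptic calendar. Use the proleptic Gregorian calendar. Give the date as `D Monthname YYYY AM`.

16 Koiak 637 AM

Both dates share Julian Day Number 2057434; in the Coptic calendar that is 16 Koiak 637 AM.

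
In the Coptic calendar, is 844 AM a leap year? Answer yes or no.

no

844 mod 4 = 0; in the Coptic calendar a year is leap when year mod 4 = 3, so it is a common year.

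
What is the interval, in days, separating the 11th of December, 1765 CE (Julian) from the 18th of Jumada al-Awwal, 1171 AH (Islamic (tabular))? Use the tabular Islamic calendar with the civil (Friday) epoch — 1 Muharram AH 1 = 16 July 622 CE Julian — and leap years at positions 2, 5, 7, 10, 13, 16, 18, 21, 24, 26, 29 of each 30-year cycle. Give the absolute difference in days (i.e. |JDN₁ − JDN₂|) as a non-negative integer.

2885

First date → JDN 2366069; second date → JDN 2363184.
The interval is |2366069 − 2363184| = 2885 days.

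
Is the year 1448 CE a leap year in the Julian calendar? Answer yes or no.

1448 mod 4 = 0, so it is a leap year in the Julian calendar.

yes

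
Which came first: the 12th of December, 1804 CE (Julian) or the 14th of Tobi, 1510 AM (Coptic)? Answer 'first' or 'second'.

second

Converting both to JDN: 2380315 vs 2376325; the smaller is the second.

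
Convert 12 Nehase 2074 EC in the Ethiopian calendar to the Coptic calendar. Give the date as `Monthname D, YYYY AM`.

Both dates share Julian Day Number 2481725; in the Coptic calendar that is 12 Mesori 1798 AM.

Mesori 12, 1798 AM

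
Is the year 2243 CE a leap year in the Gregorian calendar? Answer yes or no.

2243 is not divisible by 4, so it is a common year.

no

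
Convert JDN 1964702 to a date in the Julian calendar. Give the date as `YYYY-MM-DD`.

0667-01-23

JDN 1964702 is 26 January 667 in the proleptic Gregorian calendar.
In the Julian calendar that day is 0667-01-23.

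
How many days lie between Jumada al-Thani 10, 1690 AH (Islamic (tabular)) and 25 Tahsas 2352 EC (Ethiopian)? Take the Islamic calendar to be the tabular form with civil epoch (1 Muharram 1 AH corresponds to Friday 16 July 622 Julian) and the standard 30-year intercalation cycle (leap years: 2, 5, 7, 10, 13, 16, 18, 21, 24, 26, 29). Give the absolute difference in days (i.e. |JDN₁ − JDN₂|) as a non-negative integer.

JDN of the first date = 2547122.
JDN of the second date = 2583038.
|2583038 − 2547122| = 35916.

35916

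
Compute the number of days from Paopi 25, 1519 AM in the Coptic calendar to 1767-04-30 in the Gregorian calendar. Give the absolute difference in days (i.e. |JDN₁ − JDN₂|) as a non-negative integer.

12970

First date → JDN 2379533; second date → JDN 2366563.
The interval is |2379533 − 2366563| = 12970 days.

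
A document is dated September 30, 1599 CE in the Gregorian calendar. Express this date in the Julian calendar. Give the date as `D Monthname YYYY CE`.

20 September 1599 CE

For dates in this range the Gregorian date is 10 days ahead of the Julian.
30 September 1599 Gregorian − 10 days → 20 September 1599 Julian.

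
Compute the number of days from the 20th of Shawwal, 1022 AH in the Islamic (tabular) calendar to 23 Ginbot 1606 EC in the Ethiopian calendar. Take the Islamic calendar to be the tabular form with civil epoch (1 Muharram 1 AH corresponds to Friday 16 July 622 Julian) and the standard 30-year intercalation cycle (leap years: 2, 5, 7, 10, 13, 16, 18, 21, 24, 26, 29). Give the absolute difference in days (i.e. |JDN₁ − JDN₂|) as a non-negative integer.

176

First date → JDN 2310533; second date → JDN 2310709.
The interval is |2310533 − 2310709| = 176 days.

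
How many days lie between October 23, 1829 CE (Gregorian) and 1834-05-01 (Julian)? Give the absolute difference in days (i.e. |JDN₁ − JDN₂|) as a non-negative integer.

1663

First date → JDN 2389384; second date → JDN 2391047.
The interval is |2389384 − 2391047| = 1663 days.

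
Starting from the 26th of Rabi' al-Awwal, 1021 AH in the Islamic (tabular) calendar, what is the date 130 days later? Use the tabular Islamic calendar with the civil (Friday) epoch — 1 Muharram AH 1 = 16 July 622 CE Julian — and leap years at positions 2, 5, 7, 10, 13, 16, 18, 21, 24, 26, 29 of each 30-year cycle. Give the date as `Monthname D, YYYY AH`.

The starting date is JDN 2309978; 2309978 + 130 = 2310108.
JDN 2310108 corresponds to Sha'ban 8, 1021 AH.

Sha'ban 8, 1021 AH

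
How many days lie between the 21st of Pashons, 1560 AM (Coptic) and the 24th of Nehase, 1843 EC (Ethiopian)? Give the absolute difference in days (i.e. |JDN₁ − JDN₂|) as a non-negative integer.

2649

JDN of the first date = 2394715.
JDN of the second date = 2397364.
|2397364 − 2394715| = 2649.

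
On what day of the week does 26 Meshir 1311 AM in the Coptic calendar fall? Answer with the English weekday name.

Thursday

This is JDN 2303682 (2 March 1595 Gregorian).
JDN 2303682 mod 7 = 3, and JDN 0 was a Monday, so this is a Thursday.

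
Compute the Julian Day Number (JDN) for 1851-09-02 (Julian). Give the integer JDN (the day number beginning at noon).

2397380

In the Gregorian calendar the same day is 14 September 1851.
JDN 2299161 is 15 October 1582 CE (Gregorian); the target day is +98219 days from there, so JDN = 2397380.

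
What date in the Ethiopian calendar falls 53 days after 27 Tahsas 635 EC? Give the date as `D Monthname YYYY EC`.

20 Yekatit 635 EC

The starting date is JDN 1955905; 1955905 + 53 = 1955958.
JDN 1955958 corresponds to 20 Yekatit 635 EC.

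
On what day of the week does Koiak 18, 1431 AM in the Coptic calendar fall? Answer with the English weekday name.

This is JDN 2347444 (25 December 1714 Gregorian).
Since JDN mod 7 = 1 (0 = Monday), the day is Tuesday.

Tuesday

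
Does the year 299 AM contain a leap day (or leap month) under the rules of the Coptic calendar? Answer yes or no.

299 mod 4 = 3; in the Coptic calendar a year is leap when year mod 4 = 3, so it is a leap year.

yes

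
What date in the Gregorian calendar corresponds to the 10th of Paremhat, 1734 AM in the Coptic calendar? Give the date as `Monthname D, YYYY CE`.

March 19, 2018 CE

Both dates share Julian Day Number 2458197; in the Gregorian calendar that is 19 March 2018 CE.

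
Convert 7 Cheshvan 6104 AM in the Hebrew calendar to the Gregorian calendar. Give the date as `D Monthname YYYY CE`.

Both dates share Julian Day Number 2577121; in the Gregorian calendar that is 26 October 2343 CE.

26 October 2343 CE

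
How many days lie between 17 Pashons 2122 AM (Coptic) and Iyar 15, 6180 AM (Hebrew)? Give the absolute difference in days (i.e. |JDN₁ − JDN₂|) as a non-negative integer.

5084

First date → JDN 2599981; second date → JDN 2605065.
The interval is |2599981 − 2605065| = 5084 days.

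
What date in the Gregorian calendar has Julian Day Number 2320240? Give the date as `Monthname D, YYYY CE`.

Counting from JDN 2299161 = 15 Oct 1582 gives an offset of 21079 days.

July 1, 1640 CE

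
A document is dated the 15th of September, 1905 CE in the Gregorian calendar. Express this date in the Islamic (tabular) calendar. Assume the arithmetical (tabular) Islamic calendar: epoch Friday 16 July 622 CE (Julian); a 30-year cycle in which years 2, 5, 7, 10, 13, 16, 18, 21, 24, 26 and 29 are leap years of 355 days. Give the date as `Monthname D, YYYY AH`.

Both dates share Julian Day Number 2417104; in the tabular Islamic calendar that is 15 Rajab 1323 AH.

Rajab 15, 1323 AH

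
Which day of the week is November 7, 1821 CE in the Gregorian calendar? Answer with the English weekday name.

Wednesday

JDN 2386477 mod 7 = 2, and JDN 0 was a Monday, so this is a Wednesday.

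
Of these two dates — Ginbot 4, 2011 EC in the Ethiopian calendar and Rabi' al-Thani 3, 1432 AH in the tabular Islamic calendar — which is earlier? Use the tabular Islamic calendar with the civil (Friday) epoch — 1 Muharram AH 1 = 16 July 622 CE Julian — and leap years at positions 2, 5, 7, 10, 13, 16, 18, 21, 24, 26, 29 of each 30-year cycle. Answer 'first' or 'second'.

second

Converting both to JDN: 2458616 vs 2455630; the smaller is the second.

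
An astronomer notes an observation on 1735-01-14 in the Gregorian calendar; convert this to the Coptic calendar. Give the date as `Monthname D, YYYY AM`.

Both dates share Julian Day Number 2354769; in the Coptic calendar that is 8 Tobi 1451 AM.

Tobi 8, 1451 AM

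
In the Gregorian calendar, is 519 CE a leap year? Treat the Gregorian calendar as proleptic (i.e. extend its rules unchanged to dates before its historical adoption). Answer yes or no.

no

519 is not divisible by 4, so it is a common year.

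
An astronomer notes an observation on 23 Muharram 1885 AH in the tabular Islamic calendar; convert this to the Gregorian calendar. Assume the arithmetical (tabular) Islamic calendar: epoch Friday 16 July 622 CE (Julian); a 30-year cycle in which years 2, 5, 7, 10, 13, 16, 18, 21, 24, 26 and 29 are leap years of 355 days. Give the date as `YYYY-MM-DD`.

Julian Day Number of the source date = 2616089.
Converting JDN 2616089 to the Gregorian calendar gives 4 July 2450 CE.

2450-07-04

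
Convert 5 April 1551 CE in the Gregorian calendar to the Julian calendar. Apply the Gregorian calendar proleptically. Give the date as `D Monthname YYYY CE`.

For dates in this range the Gregorian date is 10 days ahead of the Julian.
5 April 1551 Gregorian − 10 days → 26 March 1551 Julian.

26 March 1551 CE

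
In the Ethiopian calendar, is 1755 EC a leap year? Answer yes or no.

yes

1755 mod 4 = 3; in the Ethiopian calendar a year is leap when year mod 4 = 3, so it is a leap year.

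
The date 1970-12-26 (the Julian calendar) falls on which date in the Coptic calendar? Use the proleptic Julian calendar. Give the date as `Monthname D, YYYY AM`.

Koiak 30, 1687 AM

The source date corresponds to 8 January 1971 in the Gregorian calendar (JDN 2440960).
That day falls on 30 Koiak 1687 AM in the Coptic calendar.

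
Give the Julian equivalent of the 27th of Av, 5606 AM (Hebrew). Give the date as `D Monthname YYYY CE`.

The source date corresponds to 19 August 1846 in the Gregorian calendar (JDN 2395528).
That day falls on 7 August 1846 CE in the Julian calendar.

7 August 1846 CE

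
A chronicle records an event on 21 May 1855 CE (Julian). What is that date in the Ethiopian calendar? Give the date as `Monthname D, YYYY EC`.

Ginbot 26, 1847 EC

Julian Day Number of the source date = 2398737.
Converting JDN 2398737 to the Ethiopian calendar gives 26 Ginbot 1847 EC.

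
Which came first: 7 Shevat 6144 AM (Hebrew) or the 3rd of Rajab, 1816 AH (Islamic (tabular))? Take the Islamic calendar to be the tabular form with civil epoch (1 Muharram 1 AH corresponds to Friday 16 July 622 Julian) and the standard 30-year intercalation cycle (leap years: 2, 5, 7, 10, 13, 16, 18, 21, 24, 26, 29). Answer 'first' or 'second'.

The two dates have Julian Day Numbers 2591828 and 2591794 respectively.
Since 2591794 < 2591828, the second date comes first.

second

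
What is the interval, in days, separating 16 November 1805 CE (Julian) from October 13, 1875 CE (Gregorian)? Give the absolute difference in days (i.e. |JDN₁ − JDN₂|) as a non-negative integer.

First date → JDN 2380654; second date → JDN 2406175.
The interval is |2380654 − 2406175| = 25521 days.

25521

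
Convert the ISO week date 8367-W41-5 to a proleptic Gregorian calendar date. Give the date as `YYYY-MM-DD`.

ISO week 1 of 8367 is the week containing the first Thursday of 8367.
Week 41, day 5 (Friday) lands on 8367-10-13.

8367-10-13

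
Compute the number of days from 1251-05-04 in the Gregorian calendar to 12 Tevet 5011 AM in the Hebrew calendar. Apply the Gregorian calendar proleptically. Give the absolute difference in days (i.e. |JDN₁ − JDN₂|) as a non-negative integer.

140

JDN of the first date = 2178102.
JDN of the second date = 2177962.
|2177962 − 2178102| = 140.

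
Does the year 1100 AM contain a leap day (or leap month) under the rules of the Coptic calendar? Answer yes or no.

no

1100 mod 4 = 0; in the Coptic calendar a year is leap when year mod 4 = 3, so it is a common year.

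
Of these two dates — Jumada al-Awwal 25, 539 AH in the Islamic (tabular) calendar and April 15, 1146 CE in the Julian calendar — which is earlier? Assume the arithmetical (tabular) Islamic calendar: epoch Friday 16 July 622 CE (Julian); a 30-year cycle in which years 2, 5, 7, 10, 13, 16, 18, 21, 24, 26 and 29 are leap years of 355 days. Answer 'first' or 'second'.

Converting both to JDN: 2139231 vs 2139739; the smaller is the first.

first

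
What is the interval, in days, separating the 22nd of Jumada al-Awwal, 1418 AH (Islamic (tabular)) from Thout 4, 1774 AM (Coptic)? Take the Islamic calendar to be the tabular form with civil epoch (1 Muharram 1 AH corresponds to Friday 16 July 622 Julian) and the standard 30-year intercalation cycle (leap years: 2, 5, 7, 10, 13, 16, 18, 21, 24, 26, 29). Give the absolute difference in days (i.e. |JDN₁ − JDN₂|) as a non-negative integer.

21904

First date → JDN 2450717; second date → JDN 2472621.
The interval is |2450717 − 2472621| = 21904 days.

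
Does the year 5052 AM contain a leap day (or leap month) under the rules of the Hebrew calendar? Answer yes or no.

Hebrew year 5052 is year 17 of its 19-year Metonic cycle; leap years are at positions 3, 6, 8, 11, 14, 17, 19, so it is a leap year (13 months).

yes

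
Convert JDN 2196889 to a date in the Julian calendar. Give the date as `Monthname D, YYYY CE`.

October 3, 1302 CE

The proleptic Gregorian equivalent of JDN 2196889 is 11 October 1302.
In the Julian calendar that day is October 3, 1302 CE.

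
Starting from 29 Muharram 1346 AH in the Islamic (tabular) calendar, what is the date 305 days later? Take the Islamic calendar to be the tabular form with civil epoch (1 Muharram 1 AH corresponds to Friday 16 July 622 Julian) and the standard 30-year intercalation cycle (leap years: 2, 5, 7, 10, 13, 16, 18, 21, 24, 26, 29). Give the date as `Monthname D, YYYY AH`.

Counting 305 days forward from JDN 2425091 reaches JDN 2425396, which is Dhu al-Hijjah 9, 1346 AH.

Dhu al-Hijjah 9, 1346 AH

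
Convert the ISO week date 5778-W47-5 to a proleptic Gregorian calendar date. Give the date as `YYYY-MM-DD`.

5778-11-20

ISO week 1 of 5778 is the week containing the first Thursday of 5778.
Week 47, day 5 (Friday) lands on 5778-11-20.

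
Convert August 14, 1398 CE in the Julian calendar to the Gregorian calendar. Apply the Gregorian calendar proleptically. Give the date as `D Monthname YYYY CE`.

For dates in this range the Gregorian date is 8 days ahead of the Julian.
14 August 1398 Julian + 8 days → 22 August 1398 Gregorian.

22 August 1398 CE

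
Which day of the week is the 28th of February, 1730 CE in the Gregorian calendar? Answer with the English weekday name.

Tuesday

Since JDN mod 7 = 1 (0 = Monday), the day is Tuesday.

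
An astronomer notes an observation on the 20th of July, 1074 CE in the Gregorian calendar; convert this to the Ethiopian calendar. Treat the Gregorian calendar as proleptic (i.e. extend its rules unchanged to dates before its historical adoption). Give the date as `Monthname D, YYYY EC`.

Hamle 20, 1066 EC

Julian Day Number of the source date = 2113531.
Converting JDN 2113531 to the Ethiopian calendar gives 20 Hamle 1066 EC.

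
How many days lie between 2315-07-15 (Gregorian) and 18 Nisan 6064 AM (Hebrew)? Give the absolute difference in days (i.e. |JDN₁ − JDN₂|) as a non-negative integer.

4099

First date → JDN 2566791; second date → JDN 2562692.
The interval is |2566791 − 2562692| = 4099 days.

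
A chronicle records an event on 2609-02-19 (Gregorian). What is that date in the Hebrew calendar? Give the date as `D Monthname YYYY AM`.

23 Shevat 6369 AM

Both dates share Julian Day Number 2674027; in the Hebrew calendar that is 23 Shevat 6369 AM.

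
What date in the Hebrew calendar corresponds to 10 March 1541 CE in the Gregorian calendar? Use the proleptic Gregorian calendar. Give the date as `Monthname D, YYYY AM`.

Both dates share Julian Day Number 2283967; in the Hebrew calendar that is 1 Adar II 5301 AM.

Adar II 1, 5301 AM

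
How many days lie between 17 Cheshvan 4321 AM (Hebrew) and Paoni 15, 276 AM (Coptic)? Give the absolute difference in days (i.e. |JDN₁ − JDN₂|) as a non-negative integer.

135

First date → JDN 1925893; second date → JDN 1925758.
The interval is |1925893 − 1925758| = 135 days.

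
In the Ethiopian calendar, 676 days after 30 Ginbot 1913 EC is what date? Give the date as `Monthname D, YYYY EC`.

JDN of 30 Ginbot 1913 EC = 2422848.
2422848 + 676 = 2423524.
JDN 2423524 in the Ethiopian calendar is Miyazya 6, 1915 EC.

Miyazya 6, 1915 EC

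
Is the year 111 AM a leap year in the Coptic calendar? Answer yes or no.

111 mod 4 = 3; in the Coptic calendar a year is leap when year mod 4 = 3, so it is a leap year.

yes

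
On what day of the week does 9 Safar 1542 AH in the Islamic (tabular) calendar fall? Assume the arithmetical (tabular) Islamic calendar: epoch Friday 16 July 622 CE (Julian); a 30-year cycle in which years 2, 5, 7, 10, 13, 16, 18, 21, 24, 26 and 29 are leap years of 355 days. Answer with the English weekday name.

Wednesday

This is JDN 2494557 (6 October 2117 Gregorian).
2494557 ≡ 2 (mod 7); counting from Monday = 0 gives Wednesday.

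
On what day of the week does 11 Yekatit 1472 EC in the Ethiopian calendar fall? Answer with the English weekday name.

In the proleptic Gregorian calendar this is 15 February 1480 (JDN 2261664).
2261664 ≡ 6 (mod 7); counting from Monday = 0 gives Sunday.

Sunday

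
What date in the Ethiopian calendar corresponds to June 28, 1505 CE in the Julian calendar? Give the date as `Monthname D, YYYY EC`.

Hamle 4, 1497 EC

Julian Day Number of the source date = 2270938.
Converting JDN 2270938 to the Ethiopian calendar gives 4 Hamle 1497 EC.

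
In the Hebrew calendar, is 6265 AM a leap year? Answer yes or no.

yes

Hebrew year 6265 is year 14 of its 19-year Metonic cycle; leap years are at positions 3, 6, 8, 11, 14, 17, 19, so it is a leap year (13 months).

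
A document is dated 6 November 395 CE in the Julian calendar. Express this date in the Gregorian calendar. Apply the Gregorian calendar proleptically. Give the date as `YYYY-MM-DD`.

0395-11-07

The Julian–Gregorian offset here is 1 day (Julian trailing).
6 November 395 Julian + 1 day → 7 November 395 Gregorian.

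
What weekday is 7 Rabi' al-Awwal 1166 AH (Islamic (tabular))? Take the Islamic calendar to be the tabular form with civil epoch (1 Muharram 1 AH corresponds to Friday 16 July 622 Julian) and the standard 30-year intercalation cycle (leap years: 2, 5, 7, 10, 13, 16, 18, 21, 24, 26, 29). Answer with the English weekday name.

Equivalently 12 January 1753 Gregorian, JDN 2361342.
JDN 2361342 mod 7 = 4, and JDN 0 was a Monday, so this is a Friday.

Friday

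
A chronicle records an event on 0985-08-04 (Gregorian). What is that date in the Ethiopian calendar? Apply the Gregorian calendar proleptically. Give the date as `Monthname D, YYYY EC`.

Nehase 6, 977 EC

Julian Day Number of the source date = 2081040.
Converting JDN 2081040 to the Ethiopian calendar gives 6 Nehase 977 EC.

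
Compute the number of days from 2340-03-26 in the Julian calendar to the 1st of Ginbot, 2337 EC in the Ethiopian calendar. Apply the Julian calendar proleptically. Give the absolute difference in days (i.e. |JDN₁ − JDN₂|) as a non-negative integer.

First date → JDN 2575828; second date → JDN 2577685.
The interval is |2575828 − 2577685| = 1857 days.

1857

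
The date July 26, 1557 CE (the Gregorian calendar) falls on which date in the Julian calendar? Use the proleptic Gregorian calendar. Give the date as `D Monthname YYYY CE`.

16 July 1557 CE

At this point the Julian calendar is 10 days behind the Gregorian.
26 July 1557 Gregorian − 10 days → 16 July 1557 Julian.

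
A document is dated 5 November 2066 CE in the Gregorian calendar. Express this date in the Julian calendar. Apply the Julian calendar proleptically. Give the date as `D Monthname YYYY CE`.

23 October 2066 CE

At this point the Julian calendar is 13 days behind the Gregorian.
5 November 2066 Gregorian − 13 days → 23 October 2066 Julian.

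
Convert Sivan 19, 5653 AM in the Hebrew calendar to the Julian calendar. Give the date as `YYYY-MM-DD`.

1893-05-22

The source date corresponds to 3 June 1893 in the Gregorian calendar (JDN 2412618).
That day falls on 22 May 1893 CE in the Julian calendar.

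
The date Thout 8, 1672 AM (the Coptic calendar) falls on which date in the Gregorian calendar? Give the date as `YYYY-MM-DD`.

1955-09-19

Both dates share Julian Day Number 2435370; in the Gregorian calendar that is 19 September 1955 CE.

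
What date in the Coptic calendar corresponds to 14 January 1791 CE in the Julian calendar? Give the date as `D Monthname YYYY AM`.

19 Tobi 1507 AM

Julian Day Number of the source date = 2375234.
Converting JDN 2375234 to the Coptic calendar gives 19 Tobi 1507 AM.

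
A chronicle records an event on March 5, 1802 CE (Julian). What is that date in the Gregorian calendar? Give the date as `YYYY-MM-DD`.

For dates in this range the Gregorian date is 12 days ahead of the Julian.
5 March 1802 Julian + 12 days → 17 March 1802 Gregorian.

1802-03-17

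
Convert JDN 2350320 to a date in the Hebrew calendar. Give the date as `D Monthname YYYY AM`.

JDN 2350320 is 9 November 1722 in the Gregorian calendar.
In the Hebrew calendar that day is 29 Cheshvan 5483 AM.

29 Cheshvan 5483 AM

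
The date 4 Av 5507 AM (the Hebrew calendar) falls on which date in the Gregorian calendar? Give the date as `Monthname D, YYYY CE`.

July 11, 1747 CE

Julian Day Number of the source date = 2359330.
Converting JDN 2359330 to the Gregorian calendar gives 11 July 1747 CE.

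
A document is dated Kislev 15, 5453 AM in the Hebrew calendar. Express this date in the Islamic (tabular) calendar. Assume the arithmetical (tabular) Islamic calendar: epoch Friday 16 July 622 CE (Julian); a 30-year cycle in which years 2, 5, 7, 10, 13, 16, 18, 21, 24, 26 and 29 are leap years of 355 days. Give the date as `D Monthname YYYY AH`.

15 Rabi' al-Awwal 1104 AH

The source date corresponds to 24 November 1692 in the Gregorian calendar (JDN 2339379).
That day falls on 15 Rabi' al-Awwal 1104 AH in the tabular Islamic calendar.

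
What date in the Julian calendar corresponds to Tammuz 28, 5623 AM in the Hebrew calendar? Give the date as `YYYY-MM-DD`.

1863-07-03

The source date corresponds to 15 July 1863 in the Gregorian calendar (JDN 2401702).
That day falls on 3 July 1863 CE in the Julian calendar.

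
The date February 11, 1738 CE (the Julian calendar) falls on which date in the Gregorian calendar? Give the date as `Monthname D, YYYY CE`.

February 22, 1738 CE

The Julian–Gregorian offset here is 11 days (Julian trailing).
11 February 1738 Julian + 11 days → 22 February 1738 Gregorian.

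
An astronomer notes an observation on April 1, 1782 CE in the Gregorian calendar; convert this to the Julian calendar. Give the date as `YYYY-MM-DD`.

1782-03-21

For dates in this range the Gregorian date is 11 days ahead of the Julian.
1 April 1782 Gregorian − 11 days → 21 March 1782 Julian.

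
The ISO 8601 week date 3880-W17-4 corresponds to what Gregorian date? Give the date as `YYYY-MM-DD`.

ISO week 1 of 3880 is the week containing the first Thursday of 3880.
Week 17, day 4 (Thursday) lands on 3880-04-22.

3880-04-22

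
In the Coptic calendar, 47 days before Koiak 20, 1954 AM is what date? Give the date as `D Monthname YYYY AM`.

JDN of Koiak 20, 1954 AM = 2538472.
2538472 − 47 = 2538425.
JDN 2538425 in the Coptic calendar is 3 Hathor 1954 AM.

3 Hathor 1954 AM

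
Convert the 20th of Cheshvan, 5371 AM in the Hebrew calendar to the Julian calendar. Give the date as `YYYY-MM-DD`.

Both dates share Julian Day Number 2309410; in the Julian calendar that is 27 October 1610 CE.

1610-10-27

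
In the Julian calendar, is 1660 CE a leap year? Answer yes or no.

yes

1660 mod 4 = 0, so it is a leap year in the Julian calendar.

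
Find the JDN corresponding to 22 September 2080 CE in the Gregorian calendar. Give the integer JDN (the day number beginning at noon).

JDN 2299161 is 15 October 1582 CE (Gregorian); the target day is +181869 days from there, so JDN = 2481030.

2481030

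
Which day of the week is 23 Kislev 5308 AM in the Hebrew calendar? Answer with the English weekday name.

In the proleptic Gregorian calendar this is 15 December 1547 (JDN 2286438).
2286438 ≡ 0 (mod 7); counting from Monday = 0 gives Monday.

Monday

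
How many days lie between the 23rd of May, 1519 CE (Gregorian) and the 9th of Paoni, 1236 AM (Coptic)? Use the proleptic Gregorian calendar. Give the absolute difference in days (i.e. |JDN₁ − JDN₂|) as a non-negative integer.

First date → JDN 2276005; second date → JDN 2276392.
The interval is |2276005 − 2276392| = 387 days.

387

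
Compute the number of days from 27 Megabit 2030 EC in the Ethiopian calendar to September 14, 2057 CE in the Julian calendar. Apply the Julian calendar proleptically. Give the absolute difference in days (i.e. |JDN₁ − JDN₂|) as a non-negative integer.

JDN of the first date = 2465519.
JDN of the second date = 2472634.
|2472634 − 2465519| = 7115.

7115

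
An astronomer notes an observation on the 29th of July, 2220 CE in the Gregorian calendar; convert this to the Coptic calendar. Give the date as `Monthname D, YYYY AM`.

Julian Day Number of the source date = 2532108.
Converting JDN 2532108 to the Coptic calendar gives 20 Epip 1936 AM.

Epip 20, 1936 AM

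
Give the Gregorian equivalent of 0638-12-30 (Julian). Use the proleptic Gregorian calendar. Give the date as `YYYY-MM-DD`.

At this point the Julian calendar is 3 days behind the Gregorian.
30 December 638 Julian + 3 days → 2 January 639 Gregorian.

0639-01-02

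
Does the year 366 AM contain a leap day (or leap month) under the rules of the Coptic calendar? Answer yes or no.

no

366 mod 4 = 2; in the Coptic calendar a year is leap when year mod 4 = 3, so it is a common year.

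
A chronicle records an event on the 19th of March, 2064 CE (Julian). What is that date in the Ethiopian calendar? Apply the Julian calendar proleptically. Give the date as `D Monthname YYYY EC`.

The source date corresponds to 1 April 2064 in the Gregorian calendar (JDN 2475012).
That day falls on 23 Megabit 2056 EC in the Ethiopian calendar.

23 Megabit 2056 EC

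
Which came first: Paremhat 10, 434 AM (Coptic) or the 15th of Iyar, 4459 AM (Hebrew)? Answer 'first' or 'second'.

second

First date → JDN 1983372; second date → JDN 1976478.
JDN 1976478 < JDN 1983372, so the second date is earlier.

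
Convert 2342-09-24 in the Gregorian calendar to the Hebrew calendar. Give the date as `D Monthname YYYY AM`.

Julian Day Number of the source date = 2576724.
Converting JDN 2576724 to the Hebrew calendar gives 23 Elul 6102 AM.

23 Elul 6102 AM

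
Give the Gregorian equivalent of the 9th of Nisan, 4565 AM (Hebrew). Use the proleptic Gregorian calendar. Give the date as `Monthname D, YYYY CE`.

March 18, 805 CE

Julian Day Number of the source date = 2015157.
Converting JDN 2015157 to the Gregorian calendar gives 18 March 805 CE.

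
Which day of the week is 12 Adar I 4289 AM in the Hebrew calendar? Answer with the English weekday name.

Equivalently 9 February 529 Gregorian, JDN 1914313.
Since JDN mod 7 = 2 (0 = Monday), the day is Wednesday.

Wednesday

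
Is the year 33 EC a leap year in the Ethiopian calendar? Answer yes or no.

no

33 mod 4 = 1; in the Ethiopian calendar a year is leap when year mod 4 = 3, so it is a common year.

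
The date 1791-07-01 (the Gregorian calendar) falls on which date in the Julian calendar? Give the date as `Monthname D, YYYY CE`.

For dates in this range the Gregorian date is 11 days ahead of the Julian.
1 July 1791 Gregorian − 11 days → 20 June 1791 Julian.

June 20, 1791 CE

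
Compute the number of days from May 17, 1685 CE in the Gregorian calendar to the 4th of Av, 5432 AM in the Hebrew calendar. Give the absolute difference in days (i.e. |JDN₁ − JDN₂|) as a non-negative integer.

4676

First date → JDN 2336631; second date → JDN 2331955.
The interval is |2336631 − 2331955| = 4676 days.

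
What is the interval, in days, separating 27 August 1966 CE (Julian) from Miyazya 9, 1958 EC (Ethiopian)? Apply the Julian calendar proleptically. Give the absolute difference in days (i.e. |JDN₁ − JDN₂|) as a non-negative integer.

145

First date → JDN 2439378; second date → JDN 2439233.
The interval is |2439378 − 2439233| = 145 days.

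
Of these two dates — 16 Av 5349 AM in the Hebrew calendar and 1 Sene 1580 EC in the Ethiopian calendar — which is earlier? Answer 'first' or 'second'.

second

Converting both to JDN: 2301640 vs 2301221; the smaller is the second.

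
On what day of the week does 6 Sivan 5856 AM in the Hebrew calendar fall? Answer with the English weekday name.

In the Gregorian calendar this is 27 May 2096 (JDN 2486756).
JDN 2486756 mod 7 = 6, and JDN 0 was a Monday, so this is a Sunday.

Sunday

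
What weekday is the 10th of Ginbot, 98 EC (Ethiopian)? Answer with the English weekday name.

Equivalently 4 May 106 Gregorian, JDN 1759899.
1759899 ≡ 1 (mod 7); counting from Monday = 0 gives Tuesday.

Tuesday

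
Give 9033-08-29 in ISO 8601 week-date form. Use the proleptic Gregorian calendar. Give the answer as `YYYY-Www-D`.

The weekday is Thursday (ISO weekday 4).
That Thursday belongs to ISO week 35 of ISO year 9033.

9033-W35-4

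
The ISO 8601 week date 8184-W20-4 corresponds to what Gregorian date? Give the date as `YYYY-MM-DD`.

ISO week 1 of 8184 is the week containing the first Thursday of 8184.
Week 20, day 4 (Thursday) lands on 8184-05-13.

8184-05-13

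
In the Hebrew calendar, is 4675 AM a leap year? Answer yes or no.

no

Hebrew year 4675 is year 1 of its 19-year Metonic cycle; leap years are at positions 3, 6, 8, 11, 14, 17, 19, so it is a common year (12 months).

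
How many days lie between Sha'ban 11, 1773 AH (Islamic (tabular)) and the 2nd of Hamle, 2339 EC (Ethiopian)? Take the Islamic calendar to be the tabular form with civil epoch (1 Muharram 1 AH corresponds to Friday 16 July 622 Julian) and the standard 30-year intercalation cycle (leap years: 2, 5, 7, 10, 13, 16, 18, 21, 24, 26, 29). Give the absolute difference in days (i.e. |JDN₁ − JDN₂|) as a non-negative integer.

First date → JDN 2576595; second date → JDN 2578476.
The interval is |2576595 − 2578476| = 1881 days.

1881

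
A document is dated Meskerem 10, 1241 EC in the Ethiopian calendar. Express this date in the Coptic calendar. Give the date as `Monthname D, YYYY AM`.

Thout 10, 965 AM

Julian Day Number of the source date = 2177140.
Converting JDN 2177140 to the Coptic calendar gives 10 Thout 965 AM.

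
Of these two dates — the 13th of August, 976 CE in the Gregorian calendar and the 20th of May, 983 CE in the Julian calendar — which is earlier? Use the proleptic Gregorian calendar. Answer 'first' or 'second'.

Converting both to JDN: 2077762 vs 2080238; the smaller is the first.

first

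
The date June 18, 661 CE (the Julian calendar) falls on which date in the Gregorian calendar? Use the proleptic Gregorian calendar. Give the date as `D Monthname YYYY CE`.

21 June 661 CE

For dates in this range the Gregorian date is 3 days ahead of the Julian.
18 June 661 Julian + 3 days → 21 June 661 Gregorian.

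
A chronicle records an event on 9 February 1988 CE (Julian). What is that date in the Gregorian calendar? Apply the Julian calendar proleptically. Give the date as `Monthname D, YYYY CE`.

February 22, 1988 CE

The Julian–Gregorian offset here is 13 days (Julian trailing).
9 February 1988 Julian + 13 days → 22 February 1988 Gregorian.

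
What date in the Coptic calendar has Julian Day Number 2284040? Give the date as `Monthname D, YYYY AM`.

JDN 2284040 is 22 May 1541 in the proleptic Gregorian calendar.
In the Coptic calendar that day is Pashons 17, 1257 AM.

Pashons 17, 1257 AM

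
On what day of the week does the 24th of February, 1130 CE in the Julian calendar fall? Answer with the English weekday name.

Monday

This is JDN 2133845 (3 March 1130 Gregorian).
2133845 ≡ 0 (mod 7); counting from Monday = 0 gives Monday.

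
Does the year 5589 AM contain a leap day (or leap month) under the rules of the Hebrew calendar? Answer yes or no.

Hebrew year 5589 is year 3 of its 19-year Metonic cycle; leap years are at positions 3, 6, 8, 11, 14, 17, 19, so it is a leap year (13 months).

yes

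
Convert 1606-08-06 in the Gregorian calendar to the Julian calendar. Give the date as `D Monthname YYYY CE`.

27 July 1606 CE

The Julian–Gregorian offset here is 10 days (Julian trailing).
6 August 1606 Gregorian − 10 days → 27 July 1606 Julian.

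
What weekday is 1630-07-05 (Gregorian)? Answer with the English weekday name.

Since JDN mod 7 = 4 (0 = Monday), the day is Friday.

Friday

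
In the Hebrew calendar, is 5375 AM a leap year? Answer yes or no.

Hebrew year 5375 is year 17 of its 19-year Metonic cycle; leap years are at positions 3, 6, 8, 11, 14, 17, 19, so it is a leap year (13 months).

yes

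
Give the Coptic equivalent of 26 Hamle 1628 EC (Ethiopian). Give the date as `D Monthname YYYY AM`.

The source date corresponds to 30 July 1636 in the Gregorian calendar (JDN 2318808).
That day falls on 26 Epip 1352 AM in the Coptic calendar.

26 Epip 1352 AM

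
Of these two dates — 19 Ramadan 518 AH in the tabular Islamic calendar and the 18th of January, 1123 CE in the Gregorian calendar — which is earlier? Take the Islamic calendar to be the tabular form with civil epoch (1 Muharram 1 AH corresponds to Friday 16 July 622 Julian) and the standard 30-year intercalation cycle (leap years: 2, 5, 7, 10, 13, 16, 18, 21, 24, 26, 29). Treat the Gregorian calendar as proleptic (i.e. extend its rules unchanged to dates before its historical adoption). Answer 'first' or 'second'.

second

The two dates have Julian Day Numbers 2131902 and 2131244 respectively.
Since 2131244 < 2131902, the second date comes first.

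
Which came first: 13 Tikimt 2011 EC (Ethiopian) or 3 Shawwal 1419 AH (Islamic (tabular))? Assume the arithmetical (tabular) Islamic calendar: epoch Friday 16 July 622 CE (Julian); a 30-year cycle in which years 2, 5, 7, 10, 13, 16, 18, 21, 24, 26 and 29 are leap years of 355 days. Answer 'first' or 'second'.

second

First date → JDN 2458415; second date → JDN 2451200.
JDN 2451200 < JDN 2458415, so the second date is earlier.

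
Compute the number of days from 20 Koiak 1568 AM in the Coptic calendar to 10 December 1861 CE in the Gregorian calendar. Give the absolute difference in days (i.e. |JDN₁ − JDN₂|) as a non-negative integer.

First date → JDN 2397486; second date → JDN 2401120.
The interval is |2397486 − 2401120| = 3634 days.

3634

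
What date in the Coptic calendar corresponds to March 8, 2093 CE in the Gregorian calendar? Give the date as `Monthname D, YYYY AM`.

Both dates share Julian Day Number 2485580; in the Coptic calendar that is 29 Meshir 1809 AM.

Meshir 29, 1809 AM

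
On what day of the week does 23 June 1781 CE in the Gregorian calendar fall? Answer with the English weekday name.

2371731 ≡ 5 (mod 7); counting from Monday = 0 gives Saturday.

Saturday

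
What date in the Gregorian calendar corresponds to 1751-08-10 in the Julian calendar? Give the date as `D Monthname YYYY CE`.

21 August 1751 CE

For dates in this range the Gregorian date is 11 days ahead of the Julian.
10 August 1751 Julian + 11 days → 21 August 1751 Gregorian.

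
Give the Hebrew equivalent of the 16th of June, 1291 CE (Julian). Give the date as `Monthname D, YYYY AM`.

Julian Day Number of the source date = 2192762.
Converting JDN 2192762 to the Hebrew calendar gives 17 Tammuz 5051 AM.

Tammuz 17, 5051 AM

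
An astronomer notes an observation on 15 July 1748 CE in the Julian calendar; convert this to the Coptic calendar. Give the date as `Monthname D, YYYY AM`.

The source date corresponds to 26 July 1748 in the Gregorian calendar (JDN 2359711).
That day falls on 21 Epip 1464 AM in the Coptic calendar.

Epip 21, 1464 AM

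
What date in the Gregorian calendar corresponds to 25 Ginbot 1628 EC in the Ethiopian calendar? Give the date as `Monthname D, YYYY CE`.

May 30, 1636 CE

Both dates share Julian Day Number 2318747; in the Gregorian calendar that is 30 May 1636 CE.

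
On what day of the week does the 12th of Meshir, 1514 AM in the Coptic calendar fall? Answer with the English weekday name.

Equivalently 17 February 1798 Gregorian, JDN 2377814.
Since JDN mod 7 = 5 (0 = Monday), the day is Saturday.

Saturday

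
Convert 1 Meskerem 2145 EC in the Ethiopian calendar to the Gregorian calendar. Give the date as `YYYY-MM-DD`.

2152-09-12

Both dates share Julian Day Number 2507317; in the Gregorian calendar that is 12 September 2152 CE.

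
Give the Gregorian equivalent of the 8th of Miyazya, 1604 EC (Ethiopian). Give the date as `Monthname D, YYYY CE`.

Julian Day Number of the source date = 2309934.
Converting JDN 2309934 to the Gregorian calendar gives 13 April 1612 CE.

April 13, 1612 CE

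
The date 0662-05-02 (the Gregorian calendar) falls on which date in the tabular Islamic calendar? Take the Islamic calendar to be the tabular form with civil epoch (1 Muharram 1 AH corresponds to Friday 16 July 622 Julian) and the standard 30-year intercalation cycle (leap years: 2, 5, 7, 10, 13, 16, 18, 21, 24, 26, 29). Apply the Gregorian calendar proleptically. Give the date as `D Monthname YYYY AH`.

4 Muharram 42 AH

Both dates share Julian Day Number 1962972; in the tabular Islamic calendar that is 4 Muharram 42 AH.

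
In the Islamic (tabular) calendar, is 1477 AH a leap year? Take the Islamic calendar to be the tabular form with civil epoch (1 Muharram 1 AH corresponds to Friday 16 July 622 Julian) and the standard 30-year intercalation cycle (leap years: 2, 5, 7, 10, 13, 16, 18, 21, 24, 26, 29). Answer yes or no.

yes

Year 1477 AH is year 7 of its 30-year cycle; leap positions are 2, 5, 7, 10, 13, 16, 18, 21, 24, 26, 29, so it is a leap year (355 days).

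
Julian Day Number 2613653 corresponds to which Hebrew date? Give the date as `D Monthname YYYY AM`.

8 Cheshvan 6204 AM

The Gregorian equivalent of JDN 2613653 is 2 November 2443.
In the Hebrew calendar that day is 8 Cheshvan 6204 AM.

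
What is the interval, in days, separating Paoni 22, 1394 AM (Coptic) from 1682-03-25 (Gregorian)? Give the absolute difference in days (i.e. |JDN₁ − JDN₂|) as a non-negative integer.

JDN of the first date = 2334114.
JDN of the second date = 2335482.
|2335482 − 2334114| = 1368.

1368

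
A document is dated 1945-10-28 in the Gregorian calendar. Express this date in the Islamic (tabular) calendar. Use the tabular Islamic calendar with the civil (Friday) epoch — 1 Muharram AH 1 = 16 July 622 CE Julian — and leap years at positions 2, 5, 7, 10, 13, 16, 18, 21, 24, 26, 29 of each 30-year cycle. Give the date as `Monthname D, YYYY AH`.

Julian Day Number of the source date = 2431757.
Converting JDN 2431757 to the tabular Islamic calendar gives 21 Dhu al-Qa'dah 1364 AH.

Dhu al-Qa'dah 21, 1364 AH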